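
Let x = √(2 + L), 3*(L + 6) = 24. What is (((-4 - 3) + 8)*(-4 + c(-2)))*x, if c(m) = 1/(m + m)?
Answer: -17/2 ≈ -8.5000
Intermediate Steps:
L = 2 (L = -6 + (⅓)*24 = -6 + 8 = 2)
c(m) = 1/(2*m)
x = 2 (x = √(2 + 2) = √4 = 2)
(((-4 - 3) + 8)*(-4 + c(-2)))*x = (((-4 - 3) + 8)*(-4 + (½)/(-2)))*2 = ((-7 + 8)*(-4 + (½)*(-½)))*2 = (1*(-4 - ¼))*2 = (1*(-17/4))*2 = -17/4*2 = -17/2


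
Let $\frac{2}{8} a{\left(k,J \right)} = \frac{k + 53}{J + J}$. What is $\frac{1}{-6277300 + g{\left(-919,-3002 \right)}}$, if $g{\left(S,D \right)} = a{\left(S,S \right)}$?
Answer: $- \frac{919}{5768836968} \approx -1.593 \cdot 10^{-7}$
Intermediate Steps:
$a{\left(k,J \right)} = \frac{2 \left(53 + k\right)}{J}$ ($a{\left(k,J \right)} = 4 \frac{k + 53}{J + J} = 4 \frac{53 + k}{2 J} = \frac{2 \left(53 + k\right)}{J}$)
$g{\left(S,D \right)} = \frac{2 \left(53 + S\right)}{S}$
$\frac{1}{-6277300 + g{\left(-919,-3002 \right)}} = \frac{1}{-6277300 + \left(2 + \frac{106}{-919}\right)} = \frac{1}{-6277300 + \left(2 + 106 \left(- \frac{1}{919}\right)\right)} = \frac{1}{-6277300 + \left(2 - \frac{106}{919}\right)} = \frac{1}{-6277300 + \frac{1732}{919}} = \frac{1}{- \frac{5768836968}{919}} = - \frac{919}{5768836968}$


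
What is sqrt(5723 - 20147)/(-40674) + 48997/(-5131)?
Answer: -48997/5131 - I*sqrt(3606)/20337 ≈ -9.5492 - 0.0029527*I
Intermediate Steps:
sqrt(5723 - 20147)/(-40674) + 48997/(-5131) = sqrt(-14424)*(-1/40674) + 48997*(-1/5131) = (2*I*sqrt(3606))*(-1/40674) - 48997/5131 = -I*sqrt(3606)/20337 - 48997/5131 = -48997/5131 - I*sqrt(3606)/20337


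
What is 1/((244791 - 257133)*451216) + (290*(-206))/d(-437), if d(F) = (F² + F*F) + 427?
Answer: -764796681967/4895070019488 ≈ -0.15624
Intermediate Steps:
d(F) = 427 + 2*F² (d(F) = (F² + F²) + 427 = 2*F² + 427 = 427 + 2*F²)
1/((244791 - 257133)*451216) + (290*(-206))/d(-437) = 1/((244791 - 257133)*451216) + (290*(-206))/(427 + 2*(-437)²) = (1/451216)/(-12342) - 59740/(427 + 2*190969) = -1/12342*1/451216 - 59740/(427 + 381938) = -1/5568907872 - 59740/382365 = -1/5568907872 - 59740*1/382365 = -1/5568907872 - 412/2637 = -764796681967/4895070019488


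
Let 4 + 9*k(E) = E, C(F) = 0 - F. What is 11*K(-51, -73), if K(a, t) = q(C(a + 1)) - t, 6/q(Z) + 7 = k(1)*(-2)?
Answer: 15059/19 ≈ 792.58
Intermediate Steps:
C(F) = -F
k(E) = -4/9 + E/9
q(Z) = -18/19 (q(Z) = 6/(-7 + (-4/9 + (1/9)*1)*(-2)) = 6/(-7 + (-4/9 + 1/9)*(-2)) = 6/(-7 - 1/3*(-2)) = 6/(-7 + 2/3) = 6/(-19/3) = 6*(-3/19) = -18/19)
K(a, t) = -18/19 - t
11*K(-51, -73) = 11*(-18/19 - 1*(-73)) = 11*(-18/19 + 73) = 11*(1369/19) = 15059/19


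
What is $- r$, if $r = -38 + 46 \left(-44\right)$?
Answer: $2062$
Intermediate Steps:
$r = -2062$ ($r = -38 - 2024 = -2062$)
$- r = \left(-1\right) \left(-2062\right) = 2062$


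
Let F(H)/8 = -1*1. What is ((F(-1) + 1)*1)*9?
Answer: -63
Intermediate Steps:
F(H) = -8 (F(H) = 8*(-1*1) = 8*(-1) = -8)
((F(-1) + 1)*1)*9 = ((-8 + 1)*1)*9 = -7*1*9 = -7*9 = -63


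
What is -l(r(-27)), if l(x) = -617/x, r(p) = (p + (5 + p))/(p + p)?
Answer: 33318/49 ≈ 679.96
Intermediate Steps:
r(p) = (5 + 2*p)/(2*p) (r(p) = (5 + 2*p)/((2*p)) = (5 + 2*p)*(1/(2*p)) = (5 + 2*p)/(2*p))
-l(r(-27)) = -(-617)/((5/2 - 27)/(-27)) = -(-617)/((-1/27*(-49/2))) = -(-617)/49/54 = -(-617)*54/49 = -1*(-33318/49) = 33318/49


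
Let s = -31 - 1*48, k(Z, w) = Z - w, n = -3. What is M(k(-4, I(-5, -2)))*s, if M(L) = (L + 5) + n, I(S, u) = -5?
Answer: -237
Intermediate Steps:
M(L) = 2 + L (M(L) = (L + 5) - 3 = (5 + L) - 3 = 2 + L)
s = -79 (s = -31 - 48 = -79)
M(k(-4, I(-5, -2)))*s = (2 + (-4 - 1*(-5)))*(-79) = (2 + (-4 + 5))*(-79) = (2 + 1)*(-79) = 3*(-79) = -237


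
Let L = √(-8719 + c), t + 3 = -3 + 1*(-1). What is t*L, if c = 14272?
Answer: -21*√617 ≈ -521.63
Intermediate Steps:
t = -7 (t = -3 + (-3 + 1*(-1)) = -3 + (-3 - 1) = -3 - 4 = -7)
L = 3*√617 (L = √(-8719 + 14272) = √5553 = 3*√617 ≈ 74.518)
t*L = -21*√617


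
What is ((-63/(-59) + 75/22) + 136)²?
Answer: 33247510921/1684804 ≈ 19734.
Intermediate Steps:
((-63/(-59) + 75/22) + 136)² = ((-63*(-1/59) + 75*(1/22)) + 136)² = ((63/59 + 75/22) + 136)² = (5811/1298 + 136)² = (182339/1298)² = 33247510921/1684804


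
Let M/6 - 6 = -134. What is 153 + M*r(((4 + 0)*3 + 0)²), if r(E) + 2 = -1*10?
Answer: 9369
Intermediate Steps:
r(E) = -12 (r(E) = -2 - 1*10 = -2 - 10 = -12)
M = -768 (M = 36 + 6*(-134) = 36 - 804 = -768)
153 + M*r(((4 + 0)*3 + 0)²) = 153 - 768*(-12) = 153 + 9216 = 9369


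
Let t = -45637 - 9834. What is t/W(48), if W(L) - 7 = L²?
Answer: -55471/2311 ≈ -24.003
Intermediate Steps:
W(L) = 7 + L²
t = -55471
t/W(48) = -55471/(7 + 48²) = -55471/(7 + 2304) = -55471/2311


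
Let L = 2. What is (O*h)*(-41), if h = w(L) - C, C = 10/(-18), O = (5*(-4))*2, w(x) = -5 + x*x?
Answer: -6560/9 ≈ -728.89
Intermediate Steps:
w(x) = -5 + x²
O = -40 (O = -20*2 = -40)
C = -5/9 (C = 10*(-1/18) = -5/9 ≈ -0.55556)
h = -4/9 (h = (-5 + 2²) - 1*(-5/9) = (-5 + 4) + 5/9 = -1 + 5/9 = -4/9 ≈ -0.44444)
(O*h)*(-41) = -40*(-4/9)*(-41) = (160/9)*(-41) = -6560/9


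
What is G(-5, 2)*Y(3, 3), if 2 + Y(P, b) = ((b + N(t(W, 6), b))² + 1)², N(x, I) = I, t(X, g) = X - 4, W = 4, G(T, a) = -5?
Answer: -6835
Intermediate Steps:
t(X, g) = -4 + X
Y(P, b) = -2 + (1 + 4*b²)² (Y(P, b) = -2 + ((b + b)² + 1)² = -2 + ((2*b)² + 1)² = -2 + (4*b² + 1)² = -2 + (1 + 4*b²)²)
G(-5, 2)*Y(3, 3) = -5*(-2 + (1 + 4*3²)²) = -5*(-2 + (1 + 4*9)²) = -5*(-2 + (1 + 36)²) = -5*(-2 + 37²) = -5*(-2 + 1369) = -5*1367 = -6835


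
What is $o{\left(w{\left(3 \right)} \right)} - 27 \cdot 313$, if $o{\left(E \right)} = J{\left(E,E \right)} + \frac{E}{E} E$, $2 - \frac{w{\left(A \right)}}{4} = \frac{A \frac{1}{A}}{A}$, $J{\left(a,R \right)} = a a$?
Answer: $- \frac{75599}{9} \approx -8399.9$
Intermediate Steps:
$J{\left(a,R \right)} = a^{2}$
$w{\left(A \right)} = 8 - \frac{4}{A}$ ($w{\left(A \right)} = 8 - 4 \frac{A \frac{1}{A}}{A} = 8 - 4 \cdot 1 \frac{1}{A} = 8 - \frac{4}{A}$)
$o{\left(E \right)} = E + E^{2}$ ($o{\left(E \right)} = E^{2} + \frac{E}{E} E = E^{2} + 1 E = E^{2} + E = E + E^{2}$)
$o{\left(w{\left(3 \right)} \right)} - 27 \cdot 313 = \left(8 - \frac{4}{3}\right) \left(1 + \left(8 - \frac{4}{3}\right)\right) - 27 \cdot 313 = \left(8 - \frac{4}{3}\right) \left(1 + \left(8 - \frac{4}{3}\right)\right) - 8451 = \frac{20 \left(1 + \frac{20}{3}\right)}{3} - 8451 = \frac{20}{3} \cdot \frac{23}{3} - 8451 = \frac{460}{9} - 8451 = - \frac{75599}{9}$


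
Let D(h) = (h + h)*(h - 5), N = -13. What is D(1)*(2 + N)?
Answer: 88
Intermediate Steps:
D(h) = 2*h*(-5 + h) (D(h) = (2*h)*(-5 + h) = 2*h*(-5 + h))
D(1)*(2 + N) = (2*1*(-5 + 1))*(2 - 13) = (2*1*(-4))*(-11) = -8*(-11) = 88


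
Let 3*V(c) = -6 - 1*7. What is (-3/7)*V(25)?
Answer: 13/7 ≈ 1.8571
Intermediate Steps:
V(c) = -13/3 (V(c) = (-6 - 1*7)/3 = (-6 - 7)/3 = (1/3)*(-13) = -13/3)
(-3/7)*V(25) = -3/7*(-13/3) = 13/7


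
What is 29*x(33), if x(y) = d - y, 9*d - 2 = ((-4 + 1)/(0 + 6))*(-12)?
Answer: -8381/9 ≈ -931.22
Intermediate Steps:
d = 8/9 (d = 2/9 + (((-4 + 1)/(0 + 6))*(-12))/9 = 2/9 + (-3/6*(-12))/9 = 2/9 + (-3*⅙*(-12))/9 = 2/9 + (-½*(-12))/9 = 2/9 + (⅑)*6 = 2/9 + ⅔ = 8/9 ≈ 0.88889)
x(y) = 8/9 - y
29*x(33) = 29*(8/9 - 1*33) = 29*(8/9 - 33) = 29*(-289/9) = -8381/9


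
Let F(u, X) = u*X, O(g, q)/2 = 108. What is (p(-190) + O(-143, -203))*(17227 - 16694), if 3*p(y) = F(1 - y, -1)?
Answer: 243581/3 ≈ 81194.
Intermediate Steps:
O(g, q) = 216 (O(g, q) = 2*108 = 216)
F(u, X) = X*u
p(y) = -⅓ + y/3 (p(y) = (-(1 - y))/3 = (-1 + y)/3 = -⅓ + y/3)
(p(-190) + O(-143, -203))*(17227 - 16694) = ((-⅓ + (⅓)*(-190)) + 216)*(17227 - 16694) = ((-⅓ - 190/3) + 216)*533 = (-191/3 + 216)*533 = (457/3)*533 = 243581/3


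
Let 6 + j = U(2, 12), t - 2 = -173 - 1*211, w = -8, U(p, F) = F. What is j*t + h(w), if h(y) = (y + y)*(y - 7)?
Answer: -2052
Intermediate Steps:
t = -382 (t = 2 + (-173 - 1*211) = 2 + (-173 - 211) = 2 - 384 = -382)
j = 6 (j = -6 + 12 = 6)
h(y) = 2*y*(-7 + y) (h(y) = (2*y)*(-7 + y) = 2*y*(-7 + y))
j*t + h(w) = 6*(-382) + 2*(-8)*(-7 - 8) = -2292 + 2*(-8)*(-15) = -2292 + 240 = -2052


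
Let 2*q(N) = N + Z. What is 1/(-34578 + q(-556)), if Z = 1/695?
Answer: -1390/48449839 ≈ -2.8689e-5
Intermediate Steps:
Z = 1/695 ≈ 0.0014388
q(N) = 1/1390 + N/2 (q(N) = (N + 1/695)/2 = (1/695 + N)/2 = 1/1390 + N/2)
1/(-34578 + q(-556)) = 1/(-34578 + (1/1390 + (1/2)*(-556))) = 1/(-34578 + (1/1390 - 278)) = 1/(-34578 - 386419/1390) = 1/(-48449839/1390) = -1390/48449839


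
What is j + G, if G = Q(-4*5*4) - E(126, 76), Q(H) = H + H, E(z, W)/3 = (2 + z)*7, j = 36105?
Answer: 33257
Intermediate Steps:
E(z, W) = 42 + 21*z (E(z, W) = 3*((2 + z)*7) = 3*(14 + 7*z) = 42 + 21*z)
Q(H) = 2*H
G = -2848 (G = 2*(-4*5*4) - (42 + 21*126) = 2*(-20*4) - (42 + 2646) = 2*(-80) - 1*2688 = -160 - 2688 = -2848)
j + G = 36105 - 2848 = 33257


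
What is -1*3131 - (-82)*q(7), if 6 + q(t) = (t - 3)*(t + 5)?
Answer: 313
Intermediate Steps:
q(t) = -6 + (-3 + t)*(5 + t) (q(t) = -6 + (t - 3)*(t + 5) = -6 + (-3 + t)*(5 + t))
-1*3131 - (-82)*q(7) = -1*3131 - (-82)*(-21 + 7² + 2*7) = -3131 - (-82)*(-21 + 49 + 14) = -3131 - (-82)*42 = -3131 - 1*(-3444) = -3131 + 3444 = 313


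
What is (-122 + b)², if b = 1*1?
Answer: 14641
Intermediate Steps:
b = 1
(-122 + b)² = (-122 + 1)² = (-121)² = 14641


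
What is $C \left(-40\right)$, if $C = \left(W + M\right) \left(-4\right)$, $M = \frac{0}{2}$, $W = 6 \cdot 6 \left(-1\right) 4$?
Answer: $-23040$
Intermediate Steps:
$W = -144$ ($W = 36 \left(-1\right) 4 = \left(-36\right) 4 = -144$)
$M = 0$ ($M = 0 \cdot \frac{1}{2} = 0$)
$C = 576$ ($C = \left(-144 + 0\right) \left(-4\right) = \left(-144\right) \left(-4\right) = 576$)
$C \left(-40\right) = 576 \left(-40\right) = -23040$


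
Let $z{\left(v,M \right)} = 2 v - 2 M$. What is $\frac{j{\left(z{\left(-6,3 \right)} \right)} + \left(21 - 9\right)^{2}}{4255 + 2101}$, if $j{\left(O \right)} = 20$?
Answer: $\frac{41}{1589} \approx 0.025802$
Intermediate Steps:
$z{\left(v,M \right)} = - 2 M + 2 v$
$\frac{j{\left(z{\left(-6,3 \right)} \right)} + \left(21 - 9\right)^{2}}{4255 + 2101} = \frac{20 + \left(21 - 9\right)^{2}}{4255 + 2101} = \frac{20 + 12^{2}}{6356} = \left(20 + 144\right) \frac{1}{6356} = 164 \cdot \frac{1}{6356} = \frac{41}{1589}$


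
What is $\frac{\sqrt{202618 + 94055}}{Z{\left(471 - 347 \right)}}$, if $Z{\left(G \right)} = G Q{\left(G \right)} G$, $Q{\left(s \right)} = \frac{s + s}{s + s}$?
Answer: $\frac{\sqrt{296673}}{15376} \approx 0.035424$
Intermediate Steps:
$Q{\left(s \right)} = 1$ ($Q{\left(s \right)} = \frac{2 s}{2 s} = 2 s \frac{1}{2 s} = 1$)
$Z{\left(G \right)} = G^{2}$ ($Z{\left(G \right)} = G 1 G = G G = G^{2}$)
$\frac{\sqrt{202618 + 94055}}{Z{\left(471 - 347 \right)}} = \frac{\sqrt{202618 + 94055}}{\left(471 - 347\right)^{2}} = \frac{\sqrt{296673}}{124^{2}} = \frac{\sqrt{296673}}{15376}$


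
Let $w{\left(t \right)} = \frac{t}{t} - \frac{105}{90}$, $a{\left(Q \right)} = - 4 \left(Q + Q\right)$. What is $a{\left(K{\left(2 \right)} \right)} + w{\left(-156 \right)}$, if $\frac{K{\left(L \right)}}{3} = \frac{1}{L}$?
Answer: $- \frac{73}{6} \approx -12.167$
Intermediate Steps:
$K{\left(L \right)} = \frac{3}{L}$
$a{\left(Q \right)} = - 8 Q$ ($a{\left(Q \right)} = - 4 \cdot 2 Q = - 8 Q$)
$w{\left(t \right)} = - \frac{1}{6}$ ($w{\left(t \right)} = 1 - \frac{7}{6} = - \frac{1}{6}$)
$a{\left(K{\left(2 \right)} \right)} + w{\left(-156 \right)} = - 8 \cdot \frac{3}{2} - \frac{1}{6} = - 8 \cdot 3 \cdot \frac{1}{2} - \frac{1}{6} = \left(-8\right) \frac{3}{2} - \frac{1}{6} = -12 - \frac{1}{6} = - \frac{73}{6}$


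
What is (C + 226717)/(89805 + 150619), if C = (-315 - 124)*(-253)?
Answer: 42223/30053 ≈ 1.4050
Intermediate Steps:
C = 111067 (C = -439*(-253) = 111067)
(C + 226717)/(89805 + 150619) = (111067 + 226717)/(89805 + 150619) = 337784/240424 = 337784*(1/240424) = 42223/30053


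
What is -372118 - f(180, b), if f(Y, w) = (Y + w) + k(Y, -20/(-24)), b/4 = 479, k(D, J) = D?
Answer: -374394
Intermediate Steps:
b = 1916 (b = 4*479 = 1916)
f(Y, w) = w + 2*Y (f(Y, w) = (Y + w) + Y = w + 2*Y)
-372118 - f(180, b) = -372118 - (1916 + 2*180) = -372118 - (1916 + 360) = -372118 - 1*2276 = -372118 - 2276 = -374394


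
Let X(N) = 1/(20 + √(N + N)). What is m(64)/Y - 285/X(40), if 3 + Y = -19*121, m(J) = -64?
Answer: -6560668/1151 - 1140*√5 ≈ -8249.1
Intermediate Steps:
X(N) = 1/(20 + √2*√N) (X(N) = 1/(20 + √(2*N)) = 1/(20 + √2*√N))
Y = -2302 (Y = -3 - 19*121 = -3 - 2299 = -2302)
m(64)/Y - 285/X(40) = -64/(-2302) - (5700 + 1140*√5) = -64*(-1/2302) - (5700 + 1140*√5) = 32/1151 - (5700 + 1140*√5) = 32/1151 - 285*(20 + 4*√5) = 32/1151 + (-5700 - 1140*√5) = -6560668/1151 - 1140*√5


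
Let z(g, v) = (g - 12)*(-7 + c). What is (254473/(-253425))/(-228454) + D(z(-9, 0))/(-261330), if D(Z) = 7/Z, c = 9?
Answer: 491295193/97612580045700 ≈ 5.0331e-6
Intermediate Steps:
z(g, v) = -24 + 2*g (z(g, v) = (g - 12)*(-7 + 9) = (-12 + g)*2 = -24 + 2*g)
(254473/(-253425))/(-228454) + D(z(-9, 0))/(-261330) = (254473/(-253425))/(-228454) + (7/(-24 + 2*(-9)))/(-261330) = (254473*(-1/253425))*(-1/228454) + (7/(-24 - 18))*(-1/261330) = -254473/253425*(-1/228454) + (7/(-42))*(-1/261330) = 254473/57895954950 + (7*(-1/42))*(-1/261330) = 254473/57895954950 - ⅙*(-1/261330) = 254473/57895954950 + 1/1567980 = 491295193/97612580045700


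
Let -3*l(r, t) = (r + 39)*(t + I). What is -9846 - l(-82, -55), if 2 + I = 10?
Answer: -27517/3 ≈ -9172.3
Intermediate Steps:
I = 8 (I = -2 + 10 = 8)
l(r, t) = -(8 + t)*(39 + r)/3 (l(r, t) = -(r + 39)*(t + 8)/3 = -(39 + r)*(8 + t)/3 = -(8 + t)*(39 + r)/3)
-9846 - l(-82, -55) = -9846 - (-104 - 13*(-55) - 8/3*(-82) - ⅓*(-82)*(-55)) = -9846 - (-104 + 715 + 656/3 - 4510/3) = -9846 - 1*(-2021/3) = -9846 + 2021/3 = -27517/3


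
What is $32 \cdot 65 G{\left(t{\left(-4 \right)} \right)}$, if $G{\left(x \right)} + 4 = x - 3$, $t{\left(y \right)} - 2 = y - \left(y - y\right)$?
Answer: $-18720$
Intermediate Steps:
$t{\left(y \right)} = 2 + y$ ($t{\left(y \right)} = 2 + \left(y - \left(y - y\right)\right) = 2 + \left(y - 0\right) = 2 + \left(y + 0\right) = 2 + y$)
$G{\left(x \right)} = -7 + x$ ($G{\left(x \right)} = -4 + \left(x - 3\right) = -4 + \left(-3 + x\right) = -7 + x$)
$32 \cdot 65 G{\left(t{\left(-4 \right)} \right)} = 32 \cdot 65 \left(-7 + \left(2 - 4\right)\right) = 2080 \left(-7 - 2\right) = 2080 \left(-9\right) = -18720$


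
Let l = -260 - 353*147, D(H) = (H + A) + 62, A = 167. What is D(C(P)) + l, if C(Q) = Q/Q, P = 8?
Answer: -51921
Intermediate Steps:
C(Q) = 1
D(H) = 229 + H (D(H) = (H + 167) + 62 = (167 + H) + 62 = 229 + H)
l = -52151 (l = -260 - 51891 = -52151)
D(C(P)) + l = (229 + 1) - 52151 = 230 - 52151 = -51921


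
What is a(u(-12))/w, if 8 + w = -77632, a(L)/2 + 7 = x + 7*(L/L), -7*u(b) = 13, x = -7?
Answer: 7/38820 ≈ 0.00018032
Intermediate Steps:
u(b) = -13/7 (u(b) = -⅐*13 = -13/7)
a(L) = -14 (a(L) = -14 + 2*(-7 + 7*(L/L)) = -14 + 2*(-7 + 7*1) = -14 + 2*(-7 + 7) = -14 + 2*0 = -14 + 0 = -14)
w = -77640 (w = -8 - 77632 = -77640)
a(u(-12))/w = -14/(-77640) = -14*(-1/77640) = 7/38820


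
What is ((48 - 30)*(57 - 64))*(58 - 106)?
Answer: 6048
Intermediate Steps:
((48 - 30)*(57 - 64))*(58 - 106) = (18*(-7))*(-48) = -126*(-48) = 6048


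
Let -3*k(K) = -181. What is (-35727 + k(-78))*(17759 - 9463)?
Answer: -887672000/3 ≈ -2.9589e+8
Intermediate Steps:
k(K) = 181/3 (k(K) = -⅓*(-181) = 181/3)
(-35727 + k(-78))*(17759 - 9463) = (-35727 + 181/3)*(17759 - 9463) = -107000/3*8296 = -887672000/3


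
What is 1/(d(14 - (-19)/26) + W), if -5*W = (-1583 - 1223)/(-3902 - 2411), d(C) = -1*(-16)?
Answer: 31565/502234 ≈ 0.062849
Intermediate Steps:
d(C) = 16
W = -2806/31565 (W = -(-1583 - 1223)/(5*(-3902 - 2411)) = -(-2806)/(5*(-6313)) = -(-2806)*(-1)/(5*6313) = -⅕*2806/6313 = -2806/31565 ≈ -0.088896)
1/(d(14 - (-19)/26) + W) = 1/(16 - 2806/31565) = 1/(502234/31565) = 31565/502234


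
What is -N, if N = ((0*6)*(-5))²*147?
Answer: 0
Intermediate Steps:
N = 0 (N = (0*(-5))²*147 = 0²*147 = 0*147 = 0)
-N = -1*0 = 0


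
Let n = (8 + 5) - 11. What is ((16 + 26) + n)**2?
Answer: 1936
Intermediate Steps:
n = 2 (n = 13 - 11 = 2)
((16 + 26) + n)**2 = ((16 + 26) + 2)**2 = (42 + 2)**2 = 44**2 = 1936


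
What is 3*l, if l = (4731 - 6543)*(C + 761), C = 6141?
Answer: -37519272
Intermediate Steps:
l = -12506424 (l = (4731 - 6543)*(6141 + 761) = -1812*6902 = -12506424)
3*l = 3*(-12506424) = -37519272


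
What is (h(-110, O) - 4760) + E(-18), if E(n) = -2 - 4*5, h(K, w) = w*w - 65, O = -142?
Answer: 15317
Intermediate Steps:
h(K, w) = -65 + w**2 (h(K, w) = w**2 - 65 = -65 + w**2)
E(n) = -22 (E(n) = -2 - 20 = -22)
(h(-110, O) - 4760) + E(-18) = ((-65 + (-142)**2) - 4760) - 22 = ((-65 + 20164) - 4760) - 22 = (20099 - 4760) - 22 = 15339 - 22 = 15317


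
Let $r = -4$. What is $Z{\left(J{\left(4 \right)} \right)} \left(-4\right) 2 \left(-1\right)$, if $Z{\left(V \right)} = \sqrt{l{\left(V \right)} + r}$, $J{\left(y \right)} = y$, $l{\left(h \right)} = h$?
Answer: $0$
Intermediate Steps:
$Z{\left(V \right)} = \sqrt{-4 + V}$ ($Z{\left(V \right)} = \sqrt{V - 4} = \sqrt{-4 + V}$)
$Z{\left(J{\left(4 \right)} \right)} \left(-4\right) 2 \left(-1\right) = \sqrt{-4 + 4} \left(-4\right) 2 \left(-1\right) = \sqrt{0} \left(\left(-8\right) \left(-1\right)\right) = 0 \cdot 8 = 0$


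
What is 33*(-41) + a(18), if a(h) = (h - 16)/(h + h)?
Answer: -24353/18 ≈ -1352.9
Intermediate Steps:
a(h) = (-16 + h)/(2*h) (a(h) = (-16 + h)/((2*h)) = (-16 + h)*(1/(2*h)) = (-16 + h)/(2*h))
33*(-41) + a(18) = 33*(-41) + (½)*(-16 + 18)/18 = -1353 + (½)*(1/18)*2 = -1353 + 1/18 = -24353/18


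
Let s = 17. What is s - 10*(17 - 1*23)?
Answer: 77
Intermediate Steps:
s - 10*(17 - 1*23) = 17 - 10*(17 - 1*23) = 17 - 10*(17 - 23) = 17 - 10*(-6) = 17 + 60 = 77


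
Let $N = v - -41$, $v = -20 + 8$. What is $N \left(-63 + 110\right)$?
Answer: $1363$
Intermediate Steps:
$v = -12$
$N = 29$ ($N = -12 - -41 = -12 + 41 = 29$)
$N \left(-63 + 110\right) = 29 \left(-63 + 110\right) = 29 \cdot 47 = 1363$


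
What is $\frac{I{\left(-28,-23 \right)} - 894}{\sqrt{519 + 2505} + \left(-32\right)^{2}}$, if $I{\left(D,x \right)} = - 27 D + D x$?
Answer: $\frac{32384}{65347} - \frac{759 \sqrt{21}}{130694} \approx 0.46896$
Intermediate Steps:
$\frac{I{\left(-28,-23 \right)} - 894}{\sqrt{519 + 2505} + \left(-32\right)^{2}} = \frac{- 28 \left(-27 - 23\right) - 894}{\sqrt{519 + 2505} + \left(-32\right)^{2}} = \frac{\left(-28\right) \left(-50\right) - 894}{\sqrt{3024} + 1024} = \frac{1400 - 894}{12 \sqrt{21} + 1024} = \frac{506}{1024 + 12 \sqrt{21}}$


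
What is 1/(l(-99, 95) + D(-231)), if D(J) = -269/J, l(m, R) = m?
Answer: -231/22600 ≈ -0.010221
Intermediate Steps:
1/(l(-99, 95) + D(-231)) = 1/(-99 - 269/(-231)) = 1/(-99 - 269*(-1/231)) = 1/(-99 + 269/231) = 1/(-22600/231) = -231/22600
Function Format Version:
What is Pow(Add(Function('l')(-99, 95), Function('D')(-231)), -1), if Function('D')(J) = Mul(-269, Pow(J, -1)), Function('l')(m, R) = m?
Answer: Rational(-231, 22600) ≈ -0.010221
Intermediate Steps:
Pow(Add(Function('l')(-99, 95), Function('D')(-231)), -1) = Pow(Add(-99, Mul(-269, Pow(-231, -1))), -1) = Pow(Add(-99, Mul(-269, Rational(-1, 231))), -1) = Pow(Add(-99, Rational(269, 231)), -1) = Pow(Rational(-22600, 231), -1) = Rational(-231, 22600)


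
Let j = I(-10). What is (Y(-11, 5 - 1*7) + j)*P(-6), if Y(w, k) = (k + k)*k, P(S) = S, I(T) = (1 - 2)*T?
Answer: -108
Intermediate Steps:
I(T) = -T
j = 10 (j = -1*(-10) = 10)
Y(w, k) = 2*k**2 (Y(w, k) = (2*k)*k = 2*k**2)
(Y(-11, 5 - 1*7) + j)*P(-6) = (2*(5 - 1*7)**2 + 10)*(-6) = (2*(5 - 7)**2 + 10)*(-6) = (2*(-2)**2 + 10)*(-6) = (2*4 + 10)*(-6) = (8 + 10)*(-6) = 18*(-6) = -108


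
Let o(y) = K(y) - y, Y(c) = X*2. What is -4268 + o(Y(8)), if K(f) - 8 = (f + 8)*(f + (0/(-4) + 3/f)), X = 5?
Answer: -20423/5 ≈ -4084.6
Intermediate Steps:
K(f) = 8 + (8 + f)*(f + 3/f) (K(f) = 8 + (f + 8)*(f + (0/(-4) + 3/f)) = 8 + (8 + f)*(f + (0*(-¼) + 3/f)) = 8 + (8 + f)*(f + (0 + 3/f)) = 8 + (8 + f)*(f + 3/f))
Y(c) = 10 (Y(c) = 5*2 = 10)
o(y) = 11 + y² + 7*y + 24/y (o(y) = (11 + y² + 8*y + 24/y) - y = 11 + y² + 7*y + 24/y)
-4268 + o(Y(8)) = -4268 + (11 + 10² + 7*10 + 24/10) = -4268 + (11 + 100 + 70 + 24*(⅒)) = -4268 + (11 + 100 + 70 + 12/5) = -4268 + 917/5 = -20423/5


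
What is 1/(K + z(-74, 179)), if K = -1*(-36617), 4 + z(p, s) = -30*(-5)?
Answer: 1/36763 ≈ 2.7201e-5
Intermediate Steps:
z(p, s) = 146 (z(p, s) = -4 - 30*(-5) = -4 + 150 = 146)
K = 36617
1/(K + z(-74, 179)) = 1/(36617 + 146) = 1/36763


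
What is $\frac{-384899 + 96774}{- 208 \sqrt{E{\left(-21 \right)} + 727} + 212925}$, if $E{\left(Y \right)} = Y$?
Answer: $- \frac{61349015625}{45306511241} - \frac{59930000 \sqrt{706}}{45306511241} \approx -1.3892$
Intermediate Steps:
$\frac{-384899 + 96774}{- 208 \sqrt{E{\left(-21 \right)} + 727} + 212925} = \frac{-384899 + 96774}{- 208 \sqrt{-21 + 727} + 212925} = - \frac{288125}{- 208 \sqrt{706} + 212925} = - \frac{288125}{212925 - 208 \sqrt{706}}$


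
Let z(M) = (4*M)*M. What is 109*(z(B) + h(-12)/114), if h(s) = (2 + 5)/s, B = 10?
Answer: 59644037/1368 ≈ 43599.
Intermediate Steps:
z(M) = 4*M²
h(s) = 7/s
109*(z(B) + h(-12)/114) = 109*(4*10² + (7/(-12))/114) = 109*(4*100 + (7*(-1/12))*(1/114)) = 109*(400 - 7/12*1/114) = 109*(400 - 7/1368) = 109*(547193/1368) = 59644037/1368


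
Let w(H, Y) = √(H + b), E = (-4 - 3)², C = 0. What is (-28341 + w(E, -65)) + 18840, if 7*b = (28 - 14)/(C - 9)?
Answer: -9501 + √439/3 ≈ -9494.0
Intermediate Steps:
E = 49 (E = (-7)² = 49)
b = -2/9 (b = ((28 - 14)/(0 - 9))/7 = (14/(-9))/7 = (14*(-⅑))/7 = (⅐)*(-14/9) = -2/9 ≈ -0.22222)
w(H, Y) = √(-2/9 + H) (w(H, Y) = √(H - 2/9) = √(-2/9 + H))
(-28341 + w(E, -65)) + 18840 = (-28341 + √(-2 + 9*49)/3) + 18840 = (-28341 + √(-2 + 441)/3) + 18840 = (-28341 + √439/3) + 18840 = -9501 + √439/3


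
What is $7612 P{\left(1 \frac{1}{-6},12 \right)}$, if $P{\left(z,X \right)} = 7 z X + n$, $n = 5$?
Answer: $-68508$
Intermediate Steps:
$P{\left(z,X \right)} = 5 + 7 X z$ ($P{\left(z,X \right)} = 7 z X + 5 = 7 X z + 5 = 5 + 7 X z$)
$7612 P{\left(1 \frac{1}{-6},12 \right)} = 7612 \left(5 + 7 \cdot 12 \cdot 1 \frac{1}{-6}\right) = 7612 \left(5 + 7 \cdot 12 \cdot 1 \left(- \frac{1}{6}\right)\right) = 7612 \left(5 + 7 \cdot 12 \left(- \frac{1}{6}\right)\right) = 7612 \left(5 - 14\right) = 7612 \left(-9\right) = -68508$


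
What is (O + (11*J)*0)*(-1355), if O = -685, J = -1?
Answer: 928175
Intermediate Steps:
(O + (11*J)*0)*(-1355) = (-685 + (11*(-1))*0)*(-1355) = (-685 - 11*0)*(-1355) = (-685 + 0)*(-1355) = -685*(-1355) = 928175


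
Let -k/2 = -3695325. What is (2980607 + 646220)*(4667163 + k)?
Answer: 43731601749351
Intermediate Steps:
k = 7390650 (k = -2*(-3695325) = 7390650)
(2980607 + 646220)*(4667163 + k) = (2980607 + 646220)*(4667163 + 7390650) = 3626827*12057813 = 43731601749351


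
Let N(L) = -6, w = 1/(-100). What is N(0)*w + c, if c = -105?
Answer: -5247/50 ≈ -104.94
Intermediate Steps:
w = -1/100 ≈ -0.010000
N(0)*w + c = -6*(-1/100) - 105 = 3/50 - 105 = -5247/50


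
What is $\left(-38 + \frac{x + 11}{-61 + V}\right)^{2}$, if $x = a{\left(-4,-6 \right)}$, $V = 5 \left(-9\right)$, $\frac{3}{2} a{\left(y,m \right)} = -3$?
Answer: $\frac{16297369}{11236} \approx 1450.5$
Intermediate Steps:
$a{\left(y,m \right)} = -2$ ($a{\left(y,m \right)} = \frac{2}{3} \left(-3\right) = -2$)
$V = -45$
$x = -2$
$\left(-38 + \frac{x + 11}{-61 + V}\right)^{2} = \left(-38 + \frac{-2 + 11}{-61 - 45}\right)^{2} = \left(-38 + \frac{9}{-106}\right)^{2} = \left(-38 + 9 \left(- \frac{1}{106}\right)\right)^{2} = \left(-38 - \frac{9}{106}\right)^{2} = \left(- \frac{4037}{106}\right)^{2} = \frac{16297369}{11236}$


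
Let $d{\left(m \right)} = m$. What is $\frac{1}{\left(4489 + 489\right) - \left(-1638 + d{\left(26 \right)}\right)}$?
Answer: $\frac{1}{6590} \approx 0.00015175$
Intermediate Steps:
$\frac{1}{\left(4489 + 489\right) - \left(-1638 + d{\left(26 \right)}\right)} = \frac{1}{\left(4489 + 489\right) + \left(1638 - 26\right)} = \frac{1}{4978 + \left(1638 - 26\right)} = \frac{1}{4978 + 1612} = \frac{1}{6590}$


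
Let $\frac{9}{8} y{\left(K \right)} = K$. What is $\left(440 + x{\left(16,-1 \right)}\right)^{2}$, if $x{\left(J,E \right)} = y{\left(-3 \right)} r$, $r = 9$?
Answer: $173056$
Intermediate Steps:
$y{\left(K \right)} = \frac{8 K}{9}$
$x{\left(J,E \right)} = -24$ ($x{\left(J,E \right)} = \frac{8}{9} \left(-3\right) 9 = \left(- \frac{8}{3}\right) 9 = -24$)
$\left(440 + x{\left(16,-1 \right)}\right)^{2} = \left(440 - 24\right)^{2} = 416^{2} = 173056$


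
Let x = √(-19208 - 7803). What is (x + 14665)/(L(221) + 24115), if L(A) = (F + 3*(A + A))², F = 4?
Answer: 419/51229 + I*√27011/1793015 ≈ 0.008179 + 9.1661e-5*I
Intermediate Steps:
L(A) = (4 + 6*A)² (L(A) = (4 + 3*(A + A))² = (4 + 3*(2*A))² = (4 + 6*A)²)
x = I*√27011 (x = √(-27011) = I*√27011 ≈ 164.35*I)
(x + 14665)/(L(221) + 24115) = (I*√27011 + 14665)/(4*(2 + 3*221)² + 24115) = (14665 + I*√27011)/(4*(2 + 663)² + 24115) = (14665 + I*√27011)/(4*665² + 24115) = (14665 + I*√27011)/(4*442225 + 24115) = (14665 + I*√27011)/(1768900 + 24115) = (14665 + I*√27011)/1793015 = (14665 + I*√27011)*(1/1793015) = 419/51229 + I*√27011/1793015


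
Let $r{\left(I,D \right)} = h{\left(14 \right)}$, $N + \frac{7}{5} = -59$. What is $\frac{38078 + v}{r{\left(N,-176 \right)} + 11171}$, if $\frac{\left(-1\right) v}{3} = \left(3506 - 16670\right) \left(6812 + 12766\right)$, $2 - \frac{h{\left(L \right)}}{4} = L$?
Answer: $\frac{15779846}{227} \approx 69515.0$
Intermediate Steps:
$N = - \frac{302}{5}$ ($N = - \frac{7}{5} - 59 = - \frac{302}{5} \approx -60.4$)
$h{\left(L \right)} = 8 - 4 L$
$r{\left(I,D \right)} = -48$ ($r{\left(I,D \right)} = 8 - 56 = -48$)
$v = 773174376$ ($v = - 3 \left(3506 - 16670\right) \left(6812 + 12766\right) = - 3 \left(\left(-13164\right) 19578\right) = \left(-3\right) \left(-257724792\right) = 773174376$)
$\frac{38078 + v}{r{\left(N,-176 \right)} + 11171} = \frac{38078 + 773174376}{-48 + 11171} = \frac{773212454}{11123} = 773212454 \cdot \frac{1}{11123} = \frac{15779846}{227}$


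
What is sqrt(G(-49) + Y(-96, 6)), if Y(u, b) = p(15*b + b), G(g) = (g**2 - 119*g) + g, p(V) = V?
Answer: sqrt(8279) ≈ 90.989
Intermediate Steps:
G(g) = g**2 - 118*g
Y(u, b) = 16*b (Y(u, b) = 15*b + b = 16*b)
sqrt(G(-49) + Y(-96, 6)) = sqrt(-49*(-118 - 49) + 16*6) = sqrt(-49*(-167) + 96) = sqrt(8183 + 96) = sqrt(8279)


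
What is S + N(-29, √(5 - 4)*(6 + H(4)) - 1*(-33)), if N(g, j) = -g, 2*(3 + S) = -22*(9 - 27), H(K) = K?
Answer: 224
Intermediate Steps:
S = 195 (S = -3 + (-22*(9 - 27))/2 = -3 + (-22*(-18))/2 = -3 + (½)*396 = -3 + 198 = 195)
S + N(-29, √(5 - 4)*(6 + H(4)) - 1*(-33)) = 195 - 1*(-29) = 195 + 29 = 224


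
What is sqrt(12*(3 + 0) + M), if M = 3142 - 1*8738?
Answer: 2*I*sqrt(1390) ≈ 74.565*I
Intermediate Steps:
M = -5596 (M = 3142 - 8738 = -5596)
sqrt(12*(3 + 0) + M) = sqrt(12*(3 + 0) - 5596) = sqrt(12*3 - 5596) = sqrt(36 - 5596) = sqrt(-5560) = 2*I*sqrt(1390)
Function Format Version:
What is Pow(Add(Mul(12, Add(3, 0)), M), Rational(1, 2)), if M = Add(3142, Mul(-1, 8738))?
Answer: Mul(2, I, Pow(1390, Rational(1, 2))) ≈ Mul(74.565, I)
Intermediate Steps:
M = -5596 (M = Add(3142, -8738) = -5596)
Pow(Add(Mul(12, Add(3, 0)), M), Rational(1, 2)) = Pow(Add(Mul(12, Add(3, 0)), -5596), Rational(1, 2)) = Pow(Add(Mul(12, 3), -5596), Rational(1, 2)) = Pow(Add(36, -5596), Rational(1, 2)) = Pow(-5560, Rational(1, 2)) = Mul(2, I, Pow(1390, Rational(1, 2)))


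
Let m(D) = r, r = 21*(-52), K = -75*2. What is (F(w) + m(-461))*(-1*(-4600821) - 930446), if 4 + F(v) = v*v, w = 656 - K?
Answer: 2380385002500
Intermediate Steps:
K = -150
w = 806 (w = 656 - 1*(-150) = 656 + 150 = 806)
r = -1092
m(D) = -1092
F(v) = -4 + v² (F(v) = -4 + v*v = -4 + v²)
(F(w) + m(-461))*(-1*(-4600821) - 930446) = ((-4 + 806²) - 1092)*(-1*(-4600821) - 930446) = ((-4 + 649636) - 1092)*(4600821 - 930446) = (649632 - 1092)*3670375 = 648540*3670375 = 2380385002500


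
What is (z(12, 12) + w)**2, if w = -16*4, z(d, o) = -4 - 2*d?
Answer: 8464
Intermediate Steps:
w = -64
(z(12, 12) + w)**2 = ((-4 - 2*12) - 64)**2 = ((-4 - 24) - 64)**2 = (-28 - 64)**2 = (-92)**2 = 8464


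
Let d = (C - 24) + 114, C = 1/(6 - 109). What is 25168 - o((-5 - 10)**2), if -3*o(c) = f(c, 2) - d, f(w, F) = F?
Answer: 2589283/103 ≈ 25139.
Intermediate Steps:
C = -1/103 (C = 1/(-103) = -1/103 ≈ -0.0097087)
d = 9269/103 (d = (-1/103 - 24) + 114 = -2473/103 + 114 = 9269/103 ≈ 89.990)
o(c) = 3021/103 (o(c) = -(2 - 1*9269/103)/3 = -(2 - 9269/103)/3 = -1/3*(-9063/103) = 3021/103)
25168 - o((-5 - 10)**2) = 25168 - 1*3021/103 = 25168 - 3021/103 = 2589283/103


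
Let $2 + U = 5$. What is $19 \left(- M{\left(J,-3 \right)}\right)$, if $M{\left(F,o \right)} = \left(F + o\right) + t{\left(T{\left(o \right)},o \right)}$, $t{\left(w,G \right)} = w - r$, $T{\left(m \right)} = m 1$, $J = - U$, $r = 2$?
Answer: $209$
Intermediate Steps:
$U = 3$ ($U = -2 + 5 = 3$)
$J = -3$ ($J = \left(-1\right) 3 = -3$)
$T{\left(m \right)} = m$
$t{\left(w,G \right)} = -2 + w$ ($t{\left(w,G \right)} = w - 2 = -2 + w$)
$M{\left(F,o \right)} = -2 + F + 2 o$ ($M{\left(F,o \right)} = \left(F + o\right) + \left(-2 + o\right) = -2 + F + 2 o$)
$19 \left(- M{\left(J,-3 \right)}\right) = 19 \left(- (-2 - 3 + 2 \left(-3\right))\right) = 19 \left(- (-2 - 3 - 6)\right) = 19 \left(\left(-1\right) \left(-11\right)\right) = 19 \cdot 11 = 209$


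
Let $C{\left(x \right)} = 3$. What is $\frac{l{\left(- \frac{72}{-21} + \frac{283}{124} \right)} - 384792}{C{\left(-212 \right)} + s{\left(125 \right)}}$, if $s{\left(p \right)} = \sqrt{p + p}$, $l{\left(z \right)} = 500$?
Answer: $\frac{1152876}{241} - \frac{1921460 \sqrt{10}}{241} \approx -20429.0$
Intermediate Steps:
$s{\left(p \right)} = \sqrt{2} \sqrt{p}$ ($s{\left(p \right)} = \sqrt{2 p} = \sqrt{2} \sqrt{p}$)
$\frac{l{\left(- \frac{72}{-21} + \frac{283}{124} \right)} - 384792}{C{\left(-212 \right)} + s{\left(125 \right)}} = \frac{500 - 384792}{3 + \sqrt{2} \sqrt{125}} = - \frac{384292}{3 + \sqrt{2} \cdot 5 \sqrt{5}} = - \frac{384292}{3 + 5 \sqrt{10}}$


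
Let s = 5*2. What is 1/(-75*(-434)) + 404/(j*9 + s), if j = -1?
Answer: 13150201/32550 ≈ 404.00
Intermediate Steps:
s = 10
1/(-75*(-434)) + 404/(j*9 + s) = 1/(-75*(-434)) + 404/(-1*9 + 10) = -1/75*(-1/434) + 404/(-9 + 10) = 1/32550 + 404/1 = 1/32550 + 404*1 = 1/32550 + 404 = 13150201/32550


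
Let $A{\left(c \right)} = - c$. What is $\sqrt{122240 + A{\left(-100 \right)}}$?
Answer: $2 \sqrt{30585} \approx 349.77$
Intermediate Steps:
$\sqrt{122240 + A{\left(-100 \right)}} = \sqrt{122240 - -100} = \sqrt{122240 + 100} = \sqrt{122340} = 2 \sqrt{30585}$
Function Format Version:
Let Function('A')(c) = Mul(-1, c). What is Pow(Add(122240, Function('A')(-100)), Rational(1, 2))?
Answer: Mul(2, Pow(30585, Rational(1, 2))) ≈ 349.77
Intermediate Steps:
Pow(Add(122240, Function('A')(-100)), Rational(1, 2)) = Pow(Add(122240, Mul(-1, -100)), Rational(1, 2)) = Pow(Add(122240, 100), Rational(1, 2)) = Pow(122340, Rational(1, 2)) = Mul(2, Pow(30585, Rational(1, 2)))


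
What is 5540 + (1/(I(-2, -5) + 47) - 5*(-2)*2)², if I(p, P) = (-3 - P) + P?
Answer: 11501601/1936 ≈ 5940.9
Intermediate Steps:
I(p, P) = -3
5540 + (1/(I(-2, -5) + 47) - 5*(-2)*2)² = 5540 + (1/(-3 + 47) - 5*(-2)*2)² = 5540 + (1/44 + 10*2)² = 5540 + (1/44 + 20)² = 5540 + (881/44)² = 5540 + 776161/1936 = 11501601/1936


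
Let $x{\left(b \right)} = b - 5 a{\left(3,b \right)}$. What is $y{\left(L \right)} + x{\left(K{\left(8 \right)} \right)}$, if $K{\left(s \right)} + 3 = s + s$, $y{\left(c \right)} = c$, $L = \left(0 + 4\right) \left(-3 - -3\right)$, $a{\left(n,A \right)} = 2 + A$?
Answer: $-62$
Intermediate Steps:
$L = 0$ ($L = 4 \left(-3 + 3\right) = 4 \cdot 0 = 0$)
$K{\left(s \right)} = -3 + 2 s$ ($K{\left(s \right)} = -3 + \left(s + s\right) = -3 + 2 s$)
$x{\left(b \right)} = -10 - 4 b$ ($x{\left(b \right)} = b - 5 \left(2 + b\right) = b - \left(10 + 5 b\right) = -10 - 4 b$)
$y{\left(L \right)} + x{\left(K{\left(8 \right)} \right)} = 0 - \left(10 + 4 \left(-3 + 2 \cdot 8\right)\right) = 0 - \left(10 + 4 \left(-3 + 16\right)\right) = 0 - 62 = -62$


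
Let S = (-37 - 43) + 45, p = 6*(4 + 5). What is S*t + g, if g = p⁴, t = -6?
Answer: 8503266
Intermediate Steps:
p = 54 (p = 6*9 = 54)
S = -35 (S = -80 + 45 = -35)
g = 8503056 (g = 54⁴ = 8503056)
S*t + g = -35*(-6) + 8503056 = 210 + 8503056 = 8503266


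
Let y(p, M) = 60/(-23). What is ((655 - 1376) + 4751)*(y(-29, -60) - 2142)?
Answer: -198783780/23 ≈ -8.6428e+6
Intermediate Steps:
y(p, M) = -60/23 (y(p, M) = 60*(-1/23) = -60/23)
((655 - 1376) + 4751)*(y(-29, -60) - 2142) = ((655 - 1376) + 4751)*(-60/23 - 2142) = (-721 + 4751)*(-49326/23) = 4030*(-49326/23) = -198783780/23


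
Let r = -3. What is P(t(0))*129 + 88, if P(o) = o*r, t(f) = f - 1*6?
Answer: 2410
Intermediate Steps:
t(f) = -6 + f (t(f) = f - 6 = -6 + f)
P(o) = -3*o (P(o) = o*(-3) = -3*o)
P(t(0))*129 + 88 = -3*(-6 + 0)*129 + 88 = -3*(-6)*129 + 88 = 18*129 + 88 = 2322 + 88 = 2410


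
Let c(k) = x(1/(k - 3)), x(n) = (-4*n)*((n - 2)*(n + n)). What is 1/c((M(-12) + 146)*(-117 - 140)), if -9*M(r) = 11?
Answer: 4695130575619849/54254205 ≈ 8.6540e+7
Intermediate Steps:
M(r) = -11/9 (M(r) = -⅑*11 = -11/9)
x(n) = -8*n²*(-2 + n) (x(n) = (-4*n)*((-2 + n)*(2*n)) = (-4*n)*(2*n*(-2 + n)) = -8*n²*(-2 + n))
c(k) = 8*(2 - 1/(-3 + k))/(-3 + k)² (c(k) = 8*(1/(k - 3))²*(2 - 1/(k - 3)) = 8*(1/(-3 + k))²*(2 - 1/(-3 + k)) = 8*(2 - 1/(-3 + k))/(-3 + k)²)
1/c((M(-12) + 146)*(-117 - 140)) = 1/(8*(-7 + 2*((-11/9 + 146)*(-117 - 140)))/(-3 + (-11/9 + 146)*(-117 - 140))³) = 1/(8*(-7 + 2*((1303/9)*(-257)))/(-3 + (1303/9)*(-257))³) = 1/(8*(-7 + 2*(-334871/9))/(-3 - 334871/9)³) = 1/(8*(-7 - 669742/9)/(-334898/9)³) = 1/(8*(-729/37561044604958792)*(-669805/9)) = 1/(54254205/4695130575619849) = 4695130575619849/54254205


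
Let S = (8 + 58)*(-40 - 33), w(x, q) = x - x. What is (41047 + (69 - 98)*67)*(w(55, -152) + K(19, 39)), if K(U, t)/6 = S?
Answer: -1130418432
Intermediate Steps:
w(x, q) = 0
S = -4818 (S = 66*(-73) = -4818)
K(U, t) = -28908 (K(U, t) = 6*(-4818) = -28908)
(41047 + (69 - 98)*67)*(w(55, -152) + K(19, 39)) = (41047 + (69 - 98)*67)*(0 - 28908) = (41047 - 29*67)*(-28908) = (41047 - 1943)*(-28908) = 39104*(-28908) = -1130418432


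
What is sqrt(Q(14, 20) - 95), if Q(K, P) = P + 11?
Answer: 8*I ≈ 8.0*I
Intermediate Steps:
Q(K, P) = 11 + P
sqrt(Q(14, 20) - 95) = sqrt((11 + 20) - 95) = sqrt(31 - 95) = sqrt(-64) = 8*I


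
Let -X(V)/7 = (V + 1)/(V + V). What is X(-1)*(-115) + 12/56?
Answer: 3/14 ≈ 0.21429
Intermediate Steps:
X(V) = -7*(1 + V)/(2*V) (X(V) = -7*(V + 1)/(V + V) = -7*(1 + V)/(2*V))
X(-1)*(-115) + 12/56 = ((7/2)*(-1 - 1*(-1))/(-1))*(-115) + 12/56 = ((7/2)*(-1)*(-1 + 1))*(-115) + 12*(1/56) = ((7/2)*(-1)*0)*(-115) + 3/14 = 0*(-115) + 3/14 = 0 + 3/14 = 3/14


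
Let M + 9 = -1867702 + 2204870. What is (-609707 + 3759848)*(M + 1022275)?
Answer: 4282408780194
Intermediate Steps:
M = 337159 (M = -9 + (-1867702 + 2204870) = -9 + 337168 = 337159)
(-609707 + 3759848)*(M + 1022275) = (-609707 + 3759848)*(337159 + 1022275) = 3150141*1359434 = 4282408780194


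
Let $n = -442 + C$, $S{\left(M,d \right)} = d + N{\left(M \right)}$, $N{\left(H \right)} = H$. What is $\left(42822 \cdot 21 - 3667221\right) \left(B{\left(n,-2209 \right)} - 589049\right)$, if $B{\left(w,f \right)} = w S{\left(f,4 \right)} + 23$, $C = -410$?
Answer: $-3569654037006$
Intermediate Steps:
$S{\left(M,d \right)} = M + d$ ($S{\left(M,d \right)} = d + M = M + d$)
$n = -852$ ($n = -442 - 410 = -852$)
$B{\left(w,f \right)} = 23 + w \left(4 + f\right)$ ($B{\left(w,f \right)} = w \left(f + 4\right) + 23 = w \left(4 + f\right) + 23 = 23 + w \left(4 + f\right)$)
$\left(42822 \cdot 21 - 3667221\right) \left(B{\left(n,-2209 \right)} - 589049\right) = \left(42822 \cdot 21 - 3667221\right) \left(\left(23 - 852 \left(4 - 2209\right)\right) - 589049\right) = \left(899262 - 3667221\right) \left(\left(23 - -1878660\right) - 589049\right) = - 2767959 \left(\left(23 + 1878660\right) - 589049\right) = - 2767959 \left(1878683 - 589049\right) = \left(-2767959\right) 1289634 = -3569654037006$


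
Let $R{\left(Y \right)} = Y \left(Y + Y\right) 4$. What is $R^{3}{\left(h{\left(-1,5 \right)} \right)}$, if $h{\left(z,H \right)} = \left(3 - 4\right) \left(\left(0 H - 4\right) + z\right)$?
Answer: $8000000$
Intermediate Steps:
$h{\left(z,H \right)} = 4 - z$ ($h{\left(z,H \right)} = - (\left(0 - 4\right) + z) = - (-4 + z) = 4 - z$)
$R{\left(Y \right)} = 8 Y^{2}$ ($R{\left(Y \right)} = Y 2 Y 4 = 2 Y^{2} \cdot 4 = 8 Y^{2}$)
$R^{3}{\left(h{\left(-1,5 \right)} \right)} = \left(8 \left(4 - -1\right)^{2}\right)^{3} = \left(8 \left(4 + 1\right)^{2}\right)^{3} = \left(8 \cdot 5^{2}\right)^{3} = \left(8 \cdot 25\right)^{3} = 200^{3} = 8000000$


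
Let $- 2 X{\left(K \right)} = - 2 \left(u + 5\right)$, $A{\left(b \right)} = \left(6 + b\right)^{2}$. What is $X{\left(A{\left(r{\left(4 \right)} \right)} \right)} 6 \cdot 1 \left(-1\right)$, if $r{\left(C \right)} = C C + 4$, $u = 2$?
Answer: $-42$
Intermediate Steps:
$r{\left(C \right)} = 4 + C^{2}$ ($r{\left(C \right)} = C^{2} + 4 = 4 + C^{2}$)
$X{\left(K \right)} = 7$ ($X{\left(K \right)} = - \frac{\left(-2\right) \left(2 + 5\right)}{2} = - \frac{\left(-2\right) 7}{2} = \left(- \frac{1}{2}\right) \left(-14\right) = 7$)
$X{\left(A{\left(r{\left(4 \right)} \right)} \right)} 6 \cdot 1 \left(-1\right) = 7 \cdot 6 \cdot 1 \left(-1\right) = 7 \cdot 6 \left(-1\right) = 7 \left(-6\right) = -42$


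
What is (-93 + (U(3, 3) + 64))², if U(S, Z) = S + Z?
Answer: 529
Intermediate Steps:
(-93 + (U(3, 3) + 64))² = (-93 + ((3 + 3) + 64))² = (-93 + (6 + 64))² = (-93 + 70)² = (-23)² = 529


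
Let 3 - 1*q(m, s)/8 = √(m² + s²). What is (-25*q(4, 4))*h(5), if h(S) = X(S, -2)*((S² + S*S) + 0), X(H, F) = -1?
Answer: 30000 - 40000*√2 ≈ -26569.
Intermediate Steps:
q(m, s) = 24 - 8*√(m² + s²)
h(S) = -2*S² (h(S) = -((S² + S*S) + 0) = -((S² + S²) + 0) = -(2*S² + 0) = -2*S²)
(-25*q(4, 4))*h(5) = (-25*(24 - 8*√(4² + 4²)))*(-2*5²) = (-25*(24 - 8*√(16 + 16)))*(-2*25) = -25*(24 - 32*√2)*(-50) = (-600 + 800*√2)*(-50) = 30000 - 40000*√2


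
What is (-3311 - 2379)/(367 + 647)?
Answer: -2845/507 ≈ -5.6114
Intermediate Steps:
(-3311 - 2379)/(367 + 647) = -5690/1014 = -5690*1/1014 = -2845/507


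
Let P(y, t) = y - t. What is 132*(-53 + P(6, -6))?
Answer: -5412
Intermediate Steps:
132*(-53 + P(6, -6)) = 132*(-53 + (6 - 1*(-6))) = 132*(-53 + (6 + 6)) = 132*(-53 + 12) = 132*(-41) = -5412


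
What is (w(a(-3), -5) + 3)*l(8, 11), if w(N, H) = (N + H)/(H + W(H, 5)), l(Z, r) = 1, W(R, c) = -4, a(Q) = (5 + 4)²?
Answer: -49/9 ≈ -5.4444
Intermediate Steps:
a(Q) = 81 (a(Q) = 9² = 81)
w(N, H) = (H + N)/(-4 + H) (w(N, H) = (N + H)/(H - 4) = (H + N)/(-4 + H))
(w(a(-3), -5) + 3)*l(8, 11) = ((-5 + 81)/(-4 - 5) + 3)*1 = (76/(-9) + 3)*1 = (-⅑*76 + 3)*1 = (-76/9 + 3)*1 = -49/9*1 = -49/9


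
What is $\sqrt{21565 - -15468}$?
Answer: $\sqrt{37033} \approx 192.44$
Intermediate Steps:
$\sqrt{21565 - -15468} = \sqrt{21565 + 15468} = \sqrt{37033}$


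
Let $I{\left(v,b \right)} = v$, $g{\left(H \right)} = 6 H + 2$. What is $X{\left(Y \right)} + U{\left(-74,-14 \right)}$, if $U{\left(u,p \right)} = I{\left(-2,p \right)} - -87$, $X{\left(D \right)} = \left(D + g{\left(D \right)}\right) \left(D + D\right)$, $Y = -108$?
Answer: $162949$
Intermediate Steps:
$g{\left(H \right)} = 2 + 6 H$
$X{\left(D \right)} = 2 D \left(2 + 7 D\right)$ ($X{\left(D \right)} = \left(D + \left(2 + 6 D\right)\right) \left(D + D\right) = \left(2 + 7 D\right) 2 D = 2 D \left(2 + 7 D\right)$)
$U{\left(u,p \right)} = 85$ ($U{\left(u,p \right)} = -2 - -87 = -2 + 87 = 85$)
$X{\left(Y \right)} + U{\left(-74,-14 \right)} = 2 \left(-108\right) \left(2 + 7 \left(-108\right)\right) + 85 = 2 \left(-108\right) \left(2 - 756\right) + 85 = 2 \left(-108\right) \left(-754\right) + 85 = 162864 + 85 = 162949$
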